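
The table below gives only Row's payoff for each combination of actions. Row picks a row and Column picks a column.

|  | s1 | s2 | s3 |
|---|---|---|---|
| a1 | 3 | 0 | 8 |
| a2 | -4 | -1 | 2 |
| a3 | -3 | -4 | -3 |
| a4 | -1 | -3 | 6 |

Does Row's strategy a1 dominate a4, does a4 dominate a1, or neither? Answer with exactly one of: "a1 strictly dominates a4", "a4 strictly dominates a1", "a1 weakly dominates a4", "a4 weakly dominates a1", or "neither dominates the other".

a1 strictly dominates a4

Compare a1 to a4 across each choice by Column: s1: 3>-1, s2: 0>-3, s3: 8>6.
a1 gives a strictly higher payoff against each choice by Column, so a1 strictly dominates a4.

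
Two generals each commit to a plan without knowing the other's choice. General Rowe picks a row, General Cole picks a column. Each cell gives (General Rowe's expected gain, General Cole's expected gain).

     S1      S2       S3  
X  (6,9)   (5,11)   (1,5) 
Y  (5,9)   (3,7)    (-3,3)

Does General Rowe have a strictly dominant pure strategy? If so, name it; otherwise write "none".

X vs Y: S1: 6>5, S2: 5>3, S3: 1>-3.
X strictly beats every other strategy against every opponent action, so it is strictly dominant.

X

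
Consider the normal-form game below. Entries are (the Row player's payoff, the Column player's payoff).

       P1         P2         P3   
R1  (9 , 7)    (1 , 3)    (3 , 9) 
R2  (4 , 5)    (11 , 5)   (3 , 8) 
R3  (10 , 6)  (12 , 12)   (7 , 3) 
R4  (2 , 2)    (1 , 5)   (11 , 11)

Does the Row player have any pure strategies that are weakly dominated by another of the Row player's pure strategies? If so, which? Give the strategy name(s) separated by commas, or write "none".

R1, R2

R3 weakly dominates R1 — P1: 10>9, P2: 12>1, P3: 7>3.
R2: dominated, since R3 does at least as well everywhere (P1: 10>4, P2: 12>11, P3: 7>3).
R3 is not dominated — it holds its own against R1 at P1 (10>9); R2 at P1 (10>4); R4 at P1 (10>2).
Nothing dominates R4: R1 at P3 (11>3); R2 at P3 (11>3); R3 at P3 (11>7).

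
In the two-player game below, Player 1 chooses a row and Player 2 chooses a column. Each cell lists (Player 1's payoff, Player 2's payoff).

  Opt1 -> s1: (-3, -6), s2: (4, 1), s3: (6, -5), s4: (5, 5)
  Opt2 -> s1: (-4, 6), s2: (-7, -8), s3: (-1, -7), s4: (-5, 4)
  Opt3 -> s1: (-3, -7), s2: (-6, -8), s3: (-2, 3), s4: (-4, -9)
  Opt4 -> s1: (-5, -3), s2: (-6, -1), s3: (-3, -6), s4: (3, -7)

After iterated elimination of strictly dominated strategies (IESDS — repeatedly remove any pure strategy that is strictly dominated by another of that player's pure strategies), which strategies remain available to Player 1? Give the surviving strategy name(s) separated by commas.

Opt1

For Player 1, Opt1 strictly dominates Opt2 on the remaining columns (s1: -3>-4, s2: 4>-7, s3: 6>-1, s4: 5>-5); eliminate Opt2.
For Player 1, Opt1 strictly dominates Opt4 on the remaining columns (s1: -3>-5, s2: 4>-6, s3: 6>-3, s4: 5>3); eliminate Opt4.
For Player 2, s3 strictly dominates s1 on the remaining rows (Opt1: -5>-6, Opt3: 3>-7); eliminate s1.
Row Opt3 is eliminated: Opt1 beats it against every remaining column (s2: 4>-6, s3: 6>-2, s4: 5>-4).
Column s2 is eliminated: s4 beats it against every remaining row (Opt1: 5>1).
For Player 2, s4 strictly dominates s3 on the remaining rows (Opt1: 5>-5); eliminate s3.
Among the remaining strategies, none is strictly dominated by another pure strategy of the same player, so the elimination stops.
Surviving strategies — Player 1: {Opt1}; Player 2: {s4}.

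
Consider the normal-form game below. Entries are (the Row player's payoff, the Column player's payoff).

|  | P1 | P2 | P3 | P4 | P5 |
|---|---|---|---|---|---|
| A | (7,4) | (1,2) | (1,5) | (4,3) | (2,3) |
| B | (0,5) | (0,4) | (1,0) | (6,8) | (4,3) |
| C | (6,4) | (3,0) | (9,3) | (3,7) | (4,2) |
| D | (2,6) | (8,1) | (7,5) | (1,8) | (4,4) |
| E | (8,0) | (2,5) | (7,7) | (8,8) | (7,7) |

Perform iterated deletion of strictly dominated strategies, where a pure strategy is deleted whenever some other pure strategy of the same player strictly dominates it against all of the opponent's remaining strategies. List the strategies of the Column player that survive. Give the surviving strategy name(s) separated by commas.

P4

Row A is eliminated: E beats it against every remaining column (P1: 8>7, P2: 2>1, P3: 7>1, P4: 8>4, P5: 7>2).
Row B is eliminated: E beats it against every remaining column (P1: 8>0, P2: 2>0, P3: 7>1, P4: 8>6, P5: 7>4).
Column P1 is eliminated: P4 beats it against every remaining row (C: 7>4, D: 8>6, E: 8>0).
For the Column player, P3 strictly dominates P2 on the remaining rows (C: 3>0, D: 5>1, E: 7>5); eliminate P2.
For the Column player, P4 strictly dominates P3 on the remaining rows (C: 7>3, D: 8>5, E: 8>7); eliminate P3.
The Row player's strategy C is strictly dominated by E (P4: 8>3, P5: 7>4) and is removed.
Row D is eliminated: E beats it against every remaining column (P4: 8>1, P5: 7>4).
Column P5 is eliminated: P4 beats it against every remaining row (E: 8>7).
Among the remaining strategies, none is strictly dominated by another pure strategy of the same player, so the elimination stops.
Surviving strategies — the Row player: {E}; the Column player: {P4}.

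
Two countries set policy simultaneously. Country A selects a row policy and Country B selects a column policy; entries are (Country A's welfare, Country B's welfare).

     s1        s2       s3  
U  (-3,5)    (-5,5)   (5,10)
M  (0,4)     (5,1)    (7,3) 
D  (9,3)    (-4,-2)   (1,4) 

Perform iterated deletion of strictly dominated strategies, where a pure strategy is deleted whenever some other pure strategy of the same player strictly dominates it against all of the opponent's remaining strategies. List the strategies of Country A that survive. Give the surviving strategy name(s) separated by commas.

M, D

Row U is eliminated: M beats it against every remaining column (s1: 0>-3, s2: 5>-5, s3: 7>5).
Column s2 is eliminated: s1 beats it against every remaining row (M: 4>1, D: 3>-2).
Among the remaining strategies, none is strictly dominated by another pure strategy of the same player, so the elimination stops.
Surviving strategies — Country A: {M, D}; Country B: {s1, s3}.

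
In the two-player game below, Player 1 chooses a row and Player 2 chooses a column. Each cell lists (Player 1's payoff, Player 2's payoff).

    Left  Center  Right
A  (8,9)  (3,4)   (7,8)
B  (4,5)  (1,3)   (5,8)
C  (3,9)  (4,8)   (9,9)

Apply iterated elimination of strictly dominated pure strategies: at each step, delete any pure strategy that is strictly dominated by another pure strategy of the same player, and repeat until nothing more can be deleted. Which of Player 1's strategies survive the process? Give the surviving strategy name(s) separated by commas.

Row B is eliminated: A beats it against every remaining column (Left: 8>4, Center: 3>1, Right: 7>5).
For Player 2, Left strictly dominates Center on the remaining rows (A: 9>4, C: 9>8); eliminate Center.
Among the remaining strategies, none is strictly dominated by another pure strategy of the same player, so the elimination stops.
Surviving strategies — Player 1: {A, C}; Player 2: {Left, Right}.

A, C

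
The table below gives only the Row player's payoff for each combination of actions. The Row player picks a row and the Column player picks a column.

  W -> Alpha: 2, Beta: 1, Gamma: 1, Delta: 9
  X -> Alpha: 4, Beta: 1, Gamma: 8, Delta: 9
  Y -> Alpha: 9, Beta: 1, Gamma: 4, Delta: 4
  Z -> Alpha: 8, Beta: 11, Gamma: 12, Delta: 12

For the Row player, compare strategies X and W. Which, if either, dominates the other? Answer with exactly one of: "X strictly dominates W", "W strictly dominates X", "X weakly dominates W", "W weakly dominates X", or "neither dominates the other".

X weakly dominates W

X's payoffs vs W's, by the Column player's action — Alpha: 4>2, Beta: 1=1, Gamma: 8>1, Delta: 9=9.
X is at least as good everywhere and strictly better somewhere (tied only at Beta, Delta), so X weakly but not strictly dominates W.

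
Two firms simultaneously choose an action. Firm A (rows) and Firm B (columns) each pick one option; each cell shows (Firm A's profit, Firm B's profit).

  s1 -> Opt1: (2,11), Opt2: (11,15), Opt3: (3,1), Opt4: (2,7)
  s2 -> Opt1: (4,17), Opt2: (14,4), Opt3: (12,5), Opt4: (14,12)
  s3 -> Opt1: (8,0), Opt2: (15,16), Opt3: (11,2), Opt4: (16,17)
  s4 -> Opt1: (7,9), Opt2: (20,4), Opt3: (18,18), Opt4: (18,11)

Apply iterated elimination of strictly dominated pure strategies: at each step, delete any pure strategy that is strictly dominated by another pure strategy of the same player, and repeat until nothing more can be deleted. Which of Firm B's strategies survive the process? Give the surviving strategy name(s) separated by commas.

Opt3

Firm A's strategy s1 is strictly dominated by s2 (Opt1: 4>2, Opt2: 14>11, Opt3: 12>3, Opt4: 14>2) and is removed.
Row s2 is eliminated: s4 beats it against every remaining column (Opt1: 7>4, Opt2: 20>14, Opt3: 18>12, Opt4: 18>14).
Firm B's strategy Opt1 is strictly dominated by Opt3 (s3: 2>0, s4: 18>9) and is removed.
For Firm A, s4 strictly dominates s3 on the remaining columns (Opt2: 20>15, Opt3: 18>11, Opt4: 18>16); eliminate s3.
Column Opt2 is eliminated: Opt3 beats it against every remaining row (s4: 18>4).
For Firm B, Opt3 strictly dominates Opt4 on the remaining rows (s4: 18>11); eliminate Opt4.
Among the remaining strategies, none is strictly dominated by another pure strategy of the same player, so the elimination stops.
Surviving strategies — Firm A: {s4}; Firm B: {Opt3}.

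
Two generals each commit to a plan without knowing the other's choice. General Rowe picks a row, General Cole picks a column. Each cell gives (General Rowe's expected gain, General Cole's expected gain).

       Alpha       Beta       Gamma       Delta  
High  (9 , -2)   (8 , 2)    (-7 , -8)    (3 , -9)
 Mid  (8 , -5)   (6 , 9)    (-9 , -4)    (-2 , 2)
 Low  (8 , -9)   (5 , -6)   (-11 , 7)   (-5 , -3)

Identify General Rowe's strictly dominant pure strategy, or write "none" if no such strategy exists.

High

High vs Mid: Alpha: 9>8, Beta: 8>6, Gamma: -7>-9, Delta: 3>-2.
High vs Low: Alpha: 9>8, Beta: 8>5, Gamma: -7>-11, Delta: 3>-5.
High strictly beats every other strategy against every opponent action, so it is strictly dominant.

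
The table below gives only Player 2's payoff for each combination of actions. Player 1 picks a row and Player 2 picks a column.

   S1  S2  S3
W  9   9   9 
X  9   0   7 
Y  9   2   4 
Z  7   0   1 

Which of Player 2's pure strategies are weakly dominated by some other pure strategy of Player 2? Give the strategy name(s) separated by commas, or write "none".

S2, S3

Nothing dominates S1: S2 at X (9>0); S3 at X (9>7).
S2: dominated, since S1 does at least as well everywhere (W: 9=9, X: 9>0, Y: 9>2, Z: 7>0).
S1 weakly dominates S3 — W: 9=9, X: 9>7, Y: 9>4, Z: 7>1.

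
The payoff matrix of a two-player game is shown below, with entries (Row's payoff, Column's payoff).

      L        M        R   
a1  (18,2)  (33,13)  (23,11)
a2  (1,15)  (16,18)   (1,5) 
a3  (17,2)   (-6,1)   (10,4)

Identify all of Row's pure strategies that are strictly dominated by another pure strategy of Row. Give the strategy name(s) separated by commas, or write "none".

a1 is not dominated — it holds its own against a2 at L (18>1); a3 at L (18>17).
a2: dominated, since a1 does at least as well everywhere (L: 18>1, M: 33>16, R: 23>1).
a3: dominated, since a1 does at least as well everywhere (L: 18>17, M: 33>-6, R: 23>10).

a2, a3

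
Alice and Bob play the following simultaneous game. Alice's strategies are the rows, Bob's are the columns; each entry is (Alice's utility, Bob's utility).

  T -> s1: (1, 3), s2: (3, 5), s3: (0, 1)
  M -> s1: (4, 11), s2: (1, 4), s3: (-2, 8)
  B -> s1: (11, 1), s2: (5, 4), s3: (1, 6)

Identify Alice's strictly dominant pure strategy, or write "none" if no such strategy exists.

B vs T: s1: 11>1, s2: 5>3, s3: 1>0.
B vs M: s1: 11>4, s2: 5>1, s3: 1>-2.
B strictly beats every other strategy against every opponent action, so it is strictly dominant.

B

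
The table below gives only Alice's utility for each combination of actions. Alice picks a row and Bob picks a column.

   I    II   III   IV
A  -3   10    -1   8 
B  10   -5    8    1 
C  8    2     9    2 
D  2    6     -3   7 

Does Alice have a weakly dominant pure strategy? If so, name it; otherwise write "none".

none

A fails to dominate B at I (-3<10).
B fails to dominate A at II (-5<10).
C fails to dominate A at II (2<10).
D fails to dominate A at II (6<10).
No single strategy dominates all the others.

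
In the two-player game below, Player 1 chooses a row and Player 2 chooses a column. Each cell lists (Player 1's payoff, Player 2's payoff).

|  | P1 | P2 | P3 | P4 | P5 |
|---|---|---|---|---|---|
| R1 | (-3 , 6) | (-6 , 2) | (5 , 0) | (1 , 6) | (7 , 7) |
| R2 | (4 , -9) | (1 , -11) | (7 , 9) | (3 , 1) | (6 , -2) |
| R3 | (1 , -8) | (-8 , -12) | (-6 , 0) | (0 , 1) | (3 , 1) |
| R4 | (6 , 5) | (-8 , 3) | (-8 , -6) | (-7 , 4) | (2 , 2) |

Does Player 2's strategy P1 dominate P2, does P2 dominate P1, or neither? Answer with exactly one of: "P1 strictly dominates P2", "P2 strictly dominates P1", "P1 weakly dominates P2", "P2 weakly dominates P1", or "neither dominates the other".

Compare P1 to P2 across every action of Player 1: R1: 6>2, R2: -9>-11, R3: -8>-12, R4: 5>3.
P1 gives a strictly higher payoff against every action of Player 1, so P1 strictly dominates P2.

P1 strictly dominates P2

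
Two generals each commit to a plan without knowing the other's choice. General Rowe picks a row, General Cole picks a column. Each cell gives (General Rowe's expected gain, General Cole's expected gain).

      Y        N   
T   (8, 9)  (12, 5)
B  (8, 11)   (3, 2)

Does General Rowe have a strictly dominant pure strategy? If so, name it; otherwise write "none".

none

T fails to dominate B at Y (8=8).
B fails to dominate T at Y (8=8).
No single strategy dominates all the others.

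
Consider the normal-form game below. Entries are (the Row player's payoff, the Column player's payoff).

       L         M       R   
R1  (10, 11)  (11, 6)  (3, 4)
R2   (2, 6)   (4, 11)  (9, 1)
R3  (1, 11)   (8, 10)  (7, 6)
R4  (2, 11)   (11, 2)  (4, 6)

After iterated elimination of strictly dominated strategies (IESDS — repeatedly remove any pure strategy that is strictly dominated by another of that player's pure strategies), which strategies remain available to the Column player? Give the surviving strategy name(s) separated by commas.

L

Column R is eliminated: L beats it against every remaining row (R1: 11>4, R2: 6>1, R3: 11>6, R4: 11>6).
For the Row player, R1 strictly dominates R2 on the remaining columns (L: 10>2, M: 11>4); eliminate R2.
Row R3 is eliminated: R1 beats it against every remaining column (L: 10>1, M: 11>8).
For the Column player, L strictly dominates M on the remaining rows (R1: 11>6, R4: 11>2); eliminate M.
The Row player's strategy R4 is strictly dominated by R1 (L: 10>2) and is removed.
Among the remaining strategies, none is strictly dominated by another pure strategy of the same player, so the elimination stops.
Surviving strategies — the Row player: {R1}; the Column player: {L}.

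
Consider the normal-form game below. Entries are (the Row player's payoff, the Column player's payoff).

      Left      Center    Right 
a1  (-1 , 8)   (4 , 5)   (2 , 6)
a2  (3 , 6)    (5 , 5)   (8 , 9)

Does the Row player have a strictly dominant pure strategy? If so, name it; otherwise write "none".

a2 vs a1: Left: 3>-1, Center: 5>4, Right: 8>2.
a2 strictly beats every other strategy against every opponent action, so it is strictly dominant.

a2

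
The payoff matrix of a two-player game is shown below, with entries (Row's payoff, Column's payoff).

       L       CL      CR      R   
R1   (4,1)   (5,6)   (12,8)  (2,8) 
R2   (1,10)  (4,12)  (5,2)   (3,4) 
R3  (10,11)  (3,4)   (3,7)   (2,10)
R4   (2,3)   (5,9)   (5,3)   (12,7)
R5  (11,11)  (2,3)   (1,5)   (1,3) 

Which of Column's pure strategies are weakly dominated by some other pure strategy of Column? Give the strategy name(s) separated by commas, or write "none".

none

Nothing dominates L: CL at R3 (11>4); CR at R2 (10>2); R at R2 (10>4).
CL: no other strategy beats it everywhere (L at R1 (6>1); CR at R2 (12>2); R at R2 (12>4)).
CR: no other strategy beats it everywhere (L at R1 (8>1); CL at R1 (8>6); R at R5 (5>3)).
Nothing dominates R: L at R1 (8>1); CL at R1 (8>6); CR at R2 (4>2).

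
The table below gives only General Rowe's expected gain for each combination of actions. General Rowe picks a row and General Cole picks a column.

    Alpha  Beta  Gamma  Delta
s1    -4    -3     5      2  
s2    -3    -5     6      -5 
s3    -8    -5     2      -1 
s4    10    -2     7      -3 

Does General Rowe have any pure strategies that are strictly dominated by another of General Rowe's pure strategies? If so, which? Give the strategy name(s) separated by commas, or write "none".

s1 is not dominated — it holds its own against s2 at Beta (-3>-5); s3 at Alpha (-4>-8); s4 at Delta (2>-3).
s2 is strictly dominated by s4 (Alpha: 10>-3, Beta: -2>-5, Gamma: 7>6, Delta: -3>-5).
s3 is strictly dominated by s1 (Alpha: -4>-8, Beta: -3>-5, Gamma: 5>2, Delta: 2>-1).
Nothing dominates s4: s1 at Alpha (10>-4); s2 at Alpha (10>-3); s3 at Alpha (10>-8).

s2, s3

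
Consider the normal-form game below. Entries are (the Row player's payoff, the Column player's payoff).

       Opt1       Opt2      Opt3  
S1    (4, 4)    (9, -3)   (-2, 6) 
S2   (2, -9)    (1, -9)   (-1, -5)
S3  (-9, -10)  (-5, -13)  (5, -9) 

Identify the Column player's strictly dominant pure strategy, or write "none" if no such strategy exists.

Opt3 vs Opt1: S1: 6>4, S2: -5>-9, S3: -9>-10.
Opt3 vs Opt2: S1: 6>-3, S2: -5>-9, S3: -9>-13.
Opt3 strictly beats every other strategy against every opponent action, so it is strictly dominant.

Opt3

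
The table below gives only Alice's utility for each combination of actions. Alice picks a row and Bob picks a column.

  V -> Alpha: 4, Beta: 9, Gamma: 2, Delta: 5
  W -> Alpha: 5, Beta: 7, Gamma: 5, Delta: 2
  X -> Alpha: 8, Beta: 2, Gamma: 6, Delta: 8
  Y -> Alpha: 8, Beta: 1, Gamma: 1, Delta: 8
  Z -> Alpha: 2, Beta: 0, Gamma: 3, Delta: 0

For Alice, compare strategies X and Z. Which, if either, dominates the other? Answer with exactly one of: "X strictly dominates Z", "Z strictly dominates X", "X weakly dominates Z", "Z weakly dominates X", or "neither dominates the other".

X strictly dominates Z

X's payoffs vs Z's, by Bob's action — Alpha: 8>2, Beta: 2>0, Gamma: 6>3, Delta: 8>0.
Every comparison favours X, so X strictly dominates Z.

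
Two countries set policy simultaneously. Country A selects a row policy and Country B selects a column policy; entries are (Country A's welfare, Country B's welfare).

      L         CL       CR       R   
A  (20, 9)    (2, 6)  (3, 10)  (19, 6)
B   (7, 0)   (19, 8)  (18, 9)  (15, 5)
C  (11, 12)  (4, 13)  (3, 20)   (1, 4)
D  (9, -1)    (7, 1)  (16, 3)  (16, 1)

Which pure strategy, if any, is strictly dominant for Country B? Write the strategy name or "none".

CR

CR vs L: A: 10>9, B: 9>0, C: 20>12, D: 3>-1.
CR vs CL: A: 10>6, B: 9>8, C: 20>13, D: 3>1.
CR vs R: A: 10>6, B: 9>5, C: 20>4, D: 3>1.
CR strictly beats every other strategy against every opponent action, so it is strictly dominant.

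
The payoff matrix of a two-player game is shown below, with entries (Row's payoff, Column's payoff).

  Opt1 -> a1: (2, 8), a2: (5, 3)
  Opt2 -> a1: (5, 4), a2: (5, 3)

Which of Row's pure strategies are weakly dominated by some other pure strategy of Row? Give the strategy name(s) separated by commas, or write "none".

Opt1: dominated, since Opt2 does at least as well everywhere (a1: 5>2, a2: 5=5).
Opt2: no other strategy beats it everywhere (Opt1 at a1 (5>2)).

Opt1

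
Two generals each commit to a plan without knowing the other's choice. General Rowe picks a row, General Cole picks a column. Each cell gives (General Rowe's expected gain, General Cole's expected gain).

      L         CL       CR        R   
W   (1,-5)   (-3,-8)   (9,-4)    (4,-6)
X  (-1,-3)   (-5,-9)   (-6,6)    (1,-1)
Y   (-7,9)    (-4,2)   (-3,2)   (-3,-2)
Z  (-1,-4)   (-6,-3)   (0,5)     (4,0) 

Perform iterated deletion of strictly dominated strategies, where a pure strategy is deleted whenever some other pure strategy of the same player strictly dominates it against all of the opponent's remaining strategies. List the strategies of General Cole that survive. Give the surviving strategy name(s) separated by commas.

CR

Row X is eliminated: W beats it against every remaining column (L: 1>-1, CL: -3>-5, CR: 9>-6, R: 4>1).
For General Rowe, W strictly dominates Y on the remaining columns (L: 1>-7, CL: -3>-4, CR: 9>-3, R: 4>-3); eliminate Y.
For General Cole, CR strictly dominates L on the remaining rows (W: -4>-5, Z: 5>-4); eliminate L.
For General Cole, CR strictly dominates CL on the remaining rows (W: -4>-8, Z: 5>-3); eliminate CL.
General Cole's strategy R is strictly dominated by CR (W: -4>-6, Z: 5>0) and is removed.
General Rowe's strategy Z is strictly dominated by W (CR: 9>0) and is removed.
Among the remaining strategies, none is strictly dominated by another pure strategy of the same player, so the elimination stops.
Surviving strategies — General Rowe: {W}; General Cole: {CR}.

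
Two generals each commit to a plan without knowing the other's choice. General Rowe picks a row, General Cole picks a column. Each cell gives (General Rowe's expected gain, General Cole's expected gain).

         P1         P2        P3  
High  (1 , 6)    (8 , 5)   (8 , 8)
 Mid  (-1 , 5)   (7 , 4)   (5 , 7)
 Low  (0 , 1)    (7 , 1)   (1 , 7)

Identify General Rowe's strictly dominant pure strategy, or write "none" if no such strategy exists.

High vs Mid: P1: 1>-1, P2: 8>7, P3: 8>5.
High vs Low: P1: 1>0, P2: 8>7, P3: 8>1.
High strictly beats every other strategy against every opponent action, so it is strictly dominant.

High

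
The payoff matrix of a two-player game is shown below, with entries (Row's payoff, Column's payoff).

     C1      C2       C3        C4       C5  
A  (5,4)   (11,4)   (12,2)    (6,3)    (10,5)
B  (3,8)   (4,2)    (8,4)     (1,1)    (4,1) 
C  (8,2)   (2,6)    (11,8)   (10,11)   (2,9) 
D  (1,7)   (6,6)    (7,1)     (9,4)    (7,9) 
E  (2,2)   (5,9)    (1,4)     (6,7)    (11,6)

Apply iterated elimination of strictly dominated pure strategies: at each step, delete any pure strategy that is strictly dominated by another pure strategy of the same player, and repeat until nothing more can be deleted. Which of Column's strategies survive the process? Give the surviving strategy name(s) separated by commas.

C2, C4, C5

Row's strategy B is strictly dominated by A (C1: 5>3, C2: 11>4, C3: 12>8, C4: 6>1, C5: 10>4) and is removed.
Column's strategy C1 is strictly dominated by C5 (A: 5>4, C: 9>2, D: 9>7, E: 6>2) and is removed.
Column's strategy C3 is strictly dominated by C4 (A: 3>2, C: 11>8, D: 4>1, E: 7>4) and is removed.
Among the remaining strategies, none is strictly dominated by another pure strategy of the same player, so the elimination stops.
Surviving strategies — Row: {A, C, D, E}; Column: {C2, C4, C5}.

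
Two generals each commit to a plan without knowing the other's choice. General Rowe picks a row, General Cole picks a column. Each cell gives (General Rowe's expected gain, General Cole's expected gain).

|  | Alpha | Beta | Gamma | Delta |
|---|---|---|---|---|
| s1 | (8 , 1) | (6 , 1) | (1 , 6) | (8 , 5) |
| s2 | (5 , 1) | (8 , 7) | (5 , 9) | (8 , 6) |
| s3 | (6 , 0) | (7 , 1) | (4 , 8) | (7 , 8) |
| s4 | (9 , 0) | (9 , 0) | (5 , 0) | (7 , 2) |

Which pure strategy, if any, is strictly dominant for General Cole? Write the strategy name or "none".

Alpha fails to dominate Beta at s1 (1=1).
Beta fails to dominate Alpha at s1 (1=1).
Gamma fails to dominate Alpha at s4 (0=0).
Delta fails to dominate Beta at s2 (6<7).
No single strategy dominates all the others.

none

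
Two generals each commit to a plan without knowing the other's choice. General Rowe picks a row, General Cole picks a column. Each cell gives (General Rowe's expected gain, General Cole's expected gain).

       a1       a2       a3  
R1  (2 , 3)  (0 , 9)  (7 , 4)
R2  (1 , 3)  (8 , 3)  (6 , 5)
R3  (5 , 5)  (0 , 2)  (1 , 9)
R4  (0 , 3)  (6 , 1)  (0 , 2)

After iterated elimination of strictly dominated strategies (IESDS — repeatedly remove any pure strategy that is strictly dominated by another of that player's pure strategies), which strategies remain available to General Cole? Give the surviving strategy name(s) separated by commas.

Row R4 is eliminated: R2 beats it against every remaining column (a1: 1>0, a2: 8>6, a3: 6>0).
General Cole's strategy a1 is strictly dominated by a3 (R1: 4>3, R2: 5>3, R3: 9>5) and is removed.
For General Rowe, R2 strictly dominates R3 on the remaining columns (a2: 8>0, a3: 6>1); eliminate R3.
Among the remaining strategies, none is strictly dominated by another pure strategy of the same player, so the elimination stops.
Surviving strategies — General Rowe: {R1, R2}; General Cole: {a2, a3}.

a2, a3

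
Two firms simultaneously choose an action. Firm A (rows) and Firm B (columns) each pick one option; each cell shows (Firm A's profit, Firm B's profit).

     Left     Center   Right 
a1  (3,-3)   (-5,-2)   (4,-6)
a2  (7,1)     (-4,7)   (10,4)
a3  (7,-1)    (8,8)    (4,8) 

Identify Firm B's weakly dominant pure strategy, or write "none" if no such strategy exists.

Center

Center vs Left: a1: -2>-3, a2: 7>1, a3: 8>-1.
Center vs Right: a1: -2>-6, a2: 7>4, a3: 8=8.
Center is at least as good as every other strategy against every opponent action, so it is weakly dominant.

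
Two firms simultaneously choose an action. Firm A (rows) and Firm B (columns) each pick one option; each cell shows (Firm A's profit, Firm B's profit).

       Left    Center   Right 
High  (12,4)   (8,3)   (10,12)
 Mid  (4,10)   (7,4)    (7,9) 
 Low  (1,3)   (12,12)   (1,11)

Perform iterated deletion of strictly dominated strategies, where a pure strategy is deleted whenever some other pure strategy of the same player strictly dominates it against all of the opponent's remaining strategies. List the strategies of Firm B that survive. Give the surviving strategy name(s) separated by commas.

Center, Right

Row Mid is eliminated: High beats it against every remaining column (Left: 12>4, Center: 8>7, Right: 10>7).
Column Left is eliminated: Right beats it against every remaining row (High: 12>4, Low: 11>3).
Among the remaining strategies, none is strictly dominated by another pure strategy of the same player, so the elimination stops.
Surviving strategies — Firm A: {High, Low}; Firm B: {Center, Right}.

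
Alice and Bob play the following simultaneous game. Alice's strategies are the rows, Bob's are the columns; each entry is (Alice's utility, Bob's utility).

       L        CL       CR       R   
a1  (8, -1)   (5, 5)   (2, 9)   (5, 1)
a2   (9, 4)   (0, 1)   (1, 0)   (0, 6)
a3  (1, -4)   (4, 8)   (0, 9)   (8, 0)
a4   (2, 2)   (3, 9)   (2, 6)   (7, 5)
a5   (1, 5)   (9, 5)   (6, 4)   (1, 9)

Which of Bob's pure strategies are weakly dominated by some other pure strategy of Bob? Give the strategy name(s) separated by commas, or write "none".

L is weakly dominated by R (a1: 1>-1, a2: 6>4, a3: 0>-4, a4: 5>2, a5: 9>5).
CL is not dominated — it holds its own against L at a1 (5>-1); CR at a2 (1>0); R at a1 (5>1).
CR is not dominated — it holds its own against L at a1 (9>-1); CL at a1 (9>5); R at a1 (9>1).
R: no other strategy beats it everywhere (L at a1 (1>-1); CL at a2 (6>1); CR at a2 (6>0)).

L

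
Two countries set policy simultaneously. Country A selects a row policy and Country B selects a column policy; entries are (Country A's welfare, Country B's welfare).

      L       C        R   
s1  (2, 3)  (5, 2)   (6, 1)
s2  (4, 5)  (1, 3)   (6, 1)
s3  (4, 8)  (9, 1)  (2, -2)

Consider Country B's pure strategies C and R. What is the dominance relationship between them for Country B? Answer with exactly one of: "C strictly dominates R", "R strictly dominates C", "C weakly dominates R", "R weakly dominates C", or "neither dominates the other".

C's payoffs vs R's, by Country A's action — s1: 2>1, s2: 3>1, s3: 1>-2.
C gives a strictly higher payoff against each choice by Country A, so C strictly dominates R.

C strictly dominates R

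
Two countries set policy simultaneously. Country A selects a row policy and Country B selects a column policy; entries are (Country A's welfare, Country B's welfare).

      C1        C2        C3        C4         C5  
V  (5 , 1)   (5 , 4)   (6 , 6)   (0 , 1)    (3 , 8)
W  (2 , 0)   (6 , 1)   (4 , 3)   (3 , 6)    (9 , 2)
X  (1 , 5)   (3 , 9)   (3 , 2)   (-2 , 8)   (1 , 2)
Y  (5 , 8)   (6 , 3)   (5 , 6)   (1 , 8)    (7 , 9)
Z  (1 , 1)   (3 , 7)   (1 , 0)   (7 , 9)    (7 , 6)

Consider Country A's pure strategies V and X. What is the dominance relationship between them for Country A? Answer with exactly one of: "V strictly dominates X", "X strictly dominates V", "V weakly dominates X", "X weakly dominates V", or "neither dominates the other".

V strictly dominates X

V's payoffs vs X's, by Country B's action — C1: 5>1, C2: 5>3, C3: 6>3, C4: 0>-2, C5: 3>1.
V gives a strictly higher payoff against every action of Country B, so V strictly dominates X.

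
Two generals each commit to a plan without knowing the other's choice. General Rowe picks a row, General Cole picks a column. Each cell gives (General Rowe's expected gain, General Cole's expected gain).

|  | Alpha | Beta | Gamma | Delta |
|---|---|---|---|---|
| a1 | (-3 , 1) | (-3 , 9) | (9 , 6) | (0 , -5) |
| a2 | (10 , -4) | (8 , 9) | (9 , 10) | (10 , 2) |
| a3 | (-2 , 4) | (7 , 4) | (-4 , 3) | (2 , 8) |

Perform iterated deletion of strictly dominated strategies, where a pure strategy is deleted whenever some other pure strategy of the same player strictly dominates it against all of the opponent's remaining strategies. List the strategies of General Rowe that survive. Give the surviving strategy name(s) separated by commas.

General Rowe's strategy a3 is strictly dominated by a2 (Alpha: 10>-2, Beta: 8>7, Gamma: 9>-4, Delta: 10>2) and is removed.
Column Alpha is eliminated: Beta beats it against every remaining row (a1: 9>1, a2: 9>-4).
Column Delta is eliminated: Beta beats it against every remaining row (a1: 9>-5, a2: 9>2).
Among the remaining strategies, none is strictly dominated by another pure strategy of the same player, so the elimination stops.
Surviving strategies — General Rowe: {a1, a2}; General Cole: {Beta, Gamma}.

a1, a2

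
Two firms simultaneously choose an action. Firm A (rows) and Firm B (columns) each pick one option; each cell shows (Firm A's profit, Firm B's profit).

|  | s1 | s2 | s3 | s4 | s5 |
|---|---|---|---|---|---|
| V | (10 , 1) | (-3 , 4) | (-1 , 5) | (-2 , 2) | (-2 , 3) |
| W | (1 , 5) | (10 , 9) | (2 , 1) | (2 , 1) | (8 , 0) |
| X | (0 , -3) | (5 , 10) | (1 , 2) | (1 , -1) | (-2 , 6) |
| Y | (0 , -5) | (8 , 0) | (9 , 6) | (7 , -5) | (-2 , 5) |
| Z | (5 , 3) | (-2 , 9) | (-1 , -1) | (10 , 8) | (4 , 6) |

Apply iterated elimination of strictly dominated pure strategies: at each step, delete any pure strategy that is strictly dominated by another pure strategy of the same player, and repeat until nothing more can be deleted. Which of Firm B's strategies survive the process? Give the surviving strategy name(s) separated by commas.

s2, s3

Row X is eliminated: W beats it against every remaining column (s1: 1>0, s2: 10>5, s3: 2>1, s4: 2>1, s5: 8>-2).
For Firm B, s2 strictly dominates s1 on the remaining rows (V: 4>1, W: 9>5, Y: 0>-5, Z: 9>3); eliminate s1.
Row V is eliminated: W beats it against every remaining column (s2: 10>-3, s3: 2>-1, s4: 2>-2, s5: 8>-2).
Column s4 is eliminated: s2 beats it against every remaining row (W: 9>1, Y: 0>-5, Z: 9>8).
Firm A's strategy Z is strictly dominated by W (s2: 10>-2, s3: 2>-1, s5: 8>4) and is removed.
Firm B's strategy s5 is strictly dominated by s3 (W: 1>0, Y: 6>5) and is removed.
Among the remaining strategies, none is strictly dominated by another pure strategy of the same player, so the elimination stops.
Surviving strategies — Firm A: {W, Y}; Firm B: {s2, s3}.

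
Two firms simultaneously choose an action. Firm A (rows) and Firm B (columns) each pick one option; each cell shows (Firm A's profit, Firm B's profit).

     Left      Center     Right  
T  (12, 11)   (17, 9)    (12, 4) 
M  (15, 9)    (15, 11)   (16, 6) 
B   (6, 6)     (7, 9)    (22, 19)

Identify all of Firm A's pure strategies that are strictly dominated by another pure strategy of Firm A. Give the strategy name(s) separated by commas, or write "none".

T: no other strategy beats it everywhere (M at Center (17>15); B at Left (12>6)).
M: no other strategy beats it everywhere (T at Left (15>12); B at Left (15>6)).
B is not dominated — it holds its own against T at Right (22>12); M at Right (22>16).

none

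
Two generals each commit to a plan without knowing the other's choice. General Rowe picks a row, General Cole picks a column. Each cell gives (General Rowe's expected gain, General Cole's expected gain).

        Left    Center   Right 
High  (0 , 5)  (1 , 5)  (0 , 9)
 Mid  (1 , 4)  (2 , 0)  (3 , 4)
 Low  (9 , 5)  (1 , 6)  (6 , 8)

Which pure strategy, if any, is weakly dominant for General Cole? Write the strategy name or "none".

Right

Right vs Left: High: 9>5, Mid: 4=4, Low: 8>5.
Right vs Center: High: 9>5, Mid: 4>0, Low: 8>6.
Right is at least as good as every other strategy against every opponent action, so it is weakly dominant.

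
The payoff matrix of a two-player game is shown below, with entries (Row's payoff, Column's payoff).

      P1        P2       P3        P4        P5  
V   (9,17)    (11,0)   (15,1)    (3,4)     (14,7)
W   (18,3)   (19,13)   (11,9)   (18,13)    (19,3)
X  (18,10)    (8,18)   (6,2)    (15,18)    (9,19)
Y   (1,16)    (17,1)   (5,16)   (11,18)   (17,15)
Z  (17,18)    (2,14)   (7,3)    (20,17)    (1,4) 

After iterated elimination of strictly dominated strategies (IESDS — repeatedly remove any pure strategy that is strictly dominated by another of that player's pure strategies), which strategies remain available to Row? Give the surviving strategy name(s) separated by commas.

Row Y is eliminated: W beats it against every remaining column (P1: 18>1, P2: 19>17, P3: 11>5, P4: 18>11, P5: 19>17).
Column P3 is eliminated: P4 beats it against every remaining row (V: 4>1, W: 13>9, X: 18>2, Z: 17>3).
Row's strategy V is strictly dominated by W (P1: 18>9, P2: 19>11, P4: 18>3, P5: 19>14) and is removed.
Among the remaining strategies, none is strictly dominated by another pure strategy of the same player, so the elimination stops.
Surviving strategies — Row: {W, X, Z}; Column: {P1, P2, P4, P5}.

W, X, Z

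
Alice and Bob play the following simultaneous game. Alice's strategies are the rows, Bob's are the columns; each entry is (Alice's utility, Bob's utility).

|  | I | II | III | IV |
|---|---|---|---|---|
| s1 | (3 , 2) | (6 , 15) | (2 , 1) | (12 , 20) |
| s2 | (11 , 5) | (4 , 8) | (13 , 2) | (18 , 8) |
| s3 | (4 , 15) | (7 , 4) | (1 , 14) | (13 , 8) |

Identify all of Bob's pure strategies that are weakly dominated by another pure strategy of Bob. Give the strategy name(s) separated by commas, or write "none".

II, III

I is not dominated — it holds its own against II at s3 (15>4); III at s1 (2>1); IV at s3 (15>8).
II is weakly dominated by IV (s1: 20>15, s2: 8=8, s3: 8>4).
I weakly dominates III — s1: 2>1, s2: 5>2, s3: 15>14.
IV: no other strategy beats it everywhere (I at s1 (20>2); II at s1 (20>15); III at s1 (20>1)).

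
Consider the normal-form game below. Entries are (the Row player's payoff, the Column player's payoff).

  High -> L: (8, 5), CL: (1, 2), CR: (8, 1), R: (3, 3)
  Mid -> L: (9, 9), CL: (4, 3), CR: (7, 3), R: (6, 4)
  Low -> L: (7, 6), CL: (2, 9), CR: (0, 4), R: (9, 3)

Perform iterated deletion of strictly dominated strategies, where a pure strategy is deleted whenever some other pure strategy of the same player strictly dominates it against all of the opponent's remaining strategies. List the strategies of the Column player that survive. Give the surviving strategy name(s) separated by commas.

The Column player's strategy CR is strictly dominated by L (High: 5>1, Mid: 9>3, Low: 6>4) and is removed.
The Row player's strategy High is strictly dominated by Mid (L: 9>8, CL: 4>1, R: 6>3) and is removed.
For the Column player, L strictly dominates R on the remaining rows (Mid: 9>4, Low: 6>3); eliminate R.
For the Row player, Mid strictly dominates Low on the remaining columns (L: 9>7, CL: 4>2); eliminate Low.
Column CL is eliminated: L beats it against every remaining row (Mid: 9>3).
Among the remaining strategies, none is strictly dominated by another pure strategy of the same player, so the elimination stops.
Surviving strategies — the Row player: {Mid}; the Column player: {L}.

L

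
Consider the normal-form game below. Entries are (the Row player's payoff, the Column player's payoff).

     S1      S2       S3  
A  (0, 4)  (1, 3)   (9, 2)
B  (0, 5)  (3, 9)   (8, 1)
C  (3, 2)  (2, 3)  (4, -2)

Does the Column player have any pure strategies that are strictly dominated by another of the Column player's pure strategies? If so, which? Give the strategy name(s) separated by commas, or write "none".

Nothing dominates S1: S2 at A (4>3); S3 at A (4>2).
S2: no other strategy beats it everywhere (S1 at B (9>5); S3 at A (3>2)).
S3: dominated, since S1 does at least as well everywhere (A: 4>2, B: 5>1, C: 2>-2).

S3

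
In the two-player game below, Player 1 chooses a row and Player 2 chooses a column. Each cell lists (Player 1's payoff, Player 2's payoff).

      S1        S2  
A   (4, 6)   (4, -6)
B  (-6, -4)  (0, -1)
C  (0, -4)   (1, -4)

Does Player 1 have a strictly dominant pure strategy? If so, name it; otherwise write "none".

A

A vs B: S1: 4>-6, S2: 4>0.
A vs C: S1: 4>0, S2: 4>1.
A strictly beats every other strategy against every opponent action, so it is strictly dominant.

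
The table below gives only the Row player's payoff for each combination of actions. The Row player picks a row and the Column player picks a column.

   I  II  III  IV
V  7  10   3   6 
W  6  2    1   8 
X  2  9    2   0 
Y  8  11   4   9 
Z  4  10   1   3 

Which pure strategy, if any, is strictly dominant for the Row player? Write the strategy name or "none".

Y

Y vs V: I: 8>7, II: 11>10, III: 4>3, IV: 9>6.
Y vs W: I: 8>6, II: 11>2, III: 4>1, IV: 9>8.
Y vs X: I: 8>2, II: 11>9, III: 4>2, IV: 9>0.
Y vs Z: I: 8>4, II: 11>10, III: 4>1, IV: 9>3.
Y strictly beats every other strategy against every opponent action, so it is strictly dominant.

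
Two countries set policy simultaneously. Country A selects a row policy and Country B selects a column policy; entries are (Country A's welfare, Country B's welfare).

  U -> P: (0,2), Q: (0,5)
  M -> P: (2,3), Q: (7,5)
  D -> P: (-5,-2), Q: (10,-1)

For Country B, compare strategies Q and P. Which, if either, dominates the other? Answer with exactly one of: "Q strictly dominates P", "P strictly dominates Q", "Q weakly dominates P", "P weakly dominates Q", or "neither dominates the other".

Q strictly dominates P

Q's payoffs vs P's, by Country A's action — U: 5>2, M: 5>3, D: -1>-2.
Every comparison favours Q, so Q strictly dominates P.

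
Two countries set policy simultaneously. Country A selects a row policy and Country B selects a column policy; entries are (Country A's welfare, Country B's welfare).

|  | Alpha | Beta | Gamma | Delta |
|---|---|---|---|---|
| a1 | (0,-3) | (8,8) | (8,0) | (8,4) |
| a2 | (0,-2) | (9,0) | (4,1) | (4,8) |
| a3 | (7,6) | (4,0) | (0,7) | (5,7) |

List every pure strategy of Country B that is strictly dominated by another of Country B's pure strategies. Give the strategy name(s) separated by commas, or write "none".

Gamma strictly dominates Alpha — a1: 0>-3, a2: 1>-2, a3: 7>6.
Beta is not dominated — it holds its own against Alpha at a1 (8>-3); Gamma at a1 (8>0); Delta at a1 (8>4).
Nothing dominates Gamma: Alpha at a1 (0>-3); Beta at a2 (1>0); Delta at a3 (7=7).
Delta is not dominated — it holds its own against Alpha at a1 (4>-3); Beta at a2 (8>0); Gamma at a1 (4>0).

Alpha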